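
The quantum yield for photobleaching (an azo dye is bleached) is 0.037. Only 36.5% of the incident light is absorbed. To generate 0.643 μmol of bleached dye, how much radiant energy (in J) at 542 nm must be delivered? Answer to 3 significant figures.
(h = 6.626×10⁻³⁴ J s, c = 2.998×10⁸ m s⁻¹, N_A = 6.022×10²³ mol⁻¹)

Product: 0.643 μmol = 6.43×10⁻⁷ mol.
Photons that must be absorbed: 6.43×10⁻⁷ / 0.037 = 1.738×10⁻⁵ mol.
Incident photons needed: 1.738×10⁻⁵ / 0.365 = 4.762×10⁻⁵ mol.
Photon energy: hc/λ = 3.665×10⁻¹⁹ J; per mole, 2.207×10⁵ J mol⁻¹.
Energy required: 4.762×10⁻⁵ × 2.207×10⁵ = 10.5 J.

10.5 J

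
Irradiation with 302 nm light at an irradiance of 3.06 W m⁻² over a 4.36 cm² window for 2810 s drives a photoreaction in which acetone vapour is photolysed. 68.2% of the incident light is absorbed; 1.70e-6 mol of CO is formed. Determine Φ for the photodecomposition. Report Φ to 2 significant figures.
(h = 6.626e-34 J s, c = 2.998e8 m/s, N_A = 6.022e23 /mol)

Photon energy at 302 nm: hc/λ = (6.626e-34)(2.998e8)/(302e-9) = 6.578e-19 J.
Energy delivered: (3.06 W m⁻²)(4.36e-4 m²)(2810 s) = 3.749 J.
Photons incident: 3.749 / 6.578e-19 = 5.699e18, i.e. 5.699e18/6.022e23 = 9.464e-6 mol.
Photons absorbed: 0.682 × 9.464e-6 = 6.454e-6 mol.
Φ = 1.70e-6 mol / 6.454e-6 mol photons = 0.26.

Φ = 0.26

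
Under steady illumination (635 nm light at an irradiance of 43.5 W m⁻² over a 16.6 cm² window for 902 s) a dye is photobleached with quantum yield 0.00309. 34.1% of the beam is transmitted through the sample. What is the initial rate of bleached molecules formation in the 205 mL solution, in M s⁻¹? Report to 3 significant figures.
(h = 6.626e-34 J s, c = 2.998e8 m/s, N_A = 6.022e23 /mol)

Photon energy at 635 nm: hc/λ = (6.626e-34)(2.998e8)/(635e-9) = 3.128e-19 J.
Energy delivered: (43.5 W m⁻²)(16.6e-4 m²)(902 s) = 65.13 J.
Photons incident: 65.13 / 3.128e-19 = 2.082e20, i.e. 2.082e20/6.022e23 = 3.457e-4 mol.
Fraction absorbed: 1 − 34.1/100 = 0.6590.
Photons absorbed: 0.6590 × 3.457e-4 = 2.278e-4 mol.
Product formed: 0.00309 × 2.278e-4 = 7.039e-7 mol.
Rate: 7.039e-7 mol / (902 s × 0.205 L) = 3.81e-9 M s⁻¹.

3.81e-9 M s⁻¹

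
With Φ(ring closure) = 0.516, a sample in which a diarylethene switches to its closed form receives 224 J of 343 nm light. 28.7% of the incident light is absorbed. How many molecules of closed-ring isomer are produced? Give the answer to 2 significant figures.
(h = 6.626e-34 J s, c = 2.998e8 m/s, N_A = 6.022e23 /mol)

5.7e19 molecules

Photon energy at 343 nm: hc/λ = (6.626e-34)(2.998e8)/(343e-9) = 5.791e-19 J.
Photons incident: 224 / 5.791e-19 = 3.868e20, i.e. 3.868e20/6.022e23 = 6.423e-4 mol.
Photons absorbed: 0.287 × 6.423e-4 = 1.843e-4 mol.
Product: Φ × n_abs = 0.516 × 1.843e-4 = 9.510e-5 mol.
As a count: 9.510e-5 × 6.022e23 = 5.7e19.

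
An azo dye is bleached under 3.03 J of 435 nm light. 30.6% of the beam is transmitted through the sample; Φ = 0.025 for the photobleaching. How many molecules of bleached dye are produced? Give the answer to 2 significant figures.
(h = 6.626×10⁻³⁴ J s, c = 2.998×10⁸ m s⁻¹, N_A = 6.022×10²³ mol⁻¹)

1.2×10¹⁷ molecules

Photon energy at 435 nm: hc/λ = (6.626×10⁻³⁴)(2.998×10⁸)/(435×10⁻⁹) = 4.567×10⁻¹⁹ J.
Photons incident: 3.03 / 4.567×10⁻¹⁹ = 6.635×10¹⁸, i.e. 6.635×10¹⁸/6.022×10²³ = 1.102×10⁻⁵ mol.
Fraction absorbed: 1 − 30.6/100 = 0.6940.
Photons absorbed: 0.6940 × 1.102×10⁻⁵ = 7.648×10⁻⁶ mol.
Product: Φ × n_abs = 0.025 × 7.648×10⁻⁶ = 1.912×10⁻⁷ mol.
As a count: 1.912×10⁻⁷ × 6.022×10²³ = 1.2×10¹⁷.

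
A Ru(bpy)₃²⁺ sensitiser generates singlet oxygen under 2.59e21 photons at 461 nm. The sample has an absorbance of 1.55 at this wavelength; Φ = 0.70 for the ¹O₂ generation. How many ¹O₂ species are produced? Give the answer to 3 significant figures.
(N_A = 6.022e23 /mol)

1.76e21 species

Moles of photons: 2.59e21 / 6.022e23 = 0.004301 mol.
Fraction absorbed: 1 − 10^(−1.55) = 0.9718.
Photons absorbed: 0.9718 × 0.004301 = 0.004180 mol.
Product: Φ × n_abs = 0.70 × 0.004180 = 0.002926 mol.
As a count: 0.002926 × 6.022e23 = 1.76e21.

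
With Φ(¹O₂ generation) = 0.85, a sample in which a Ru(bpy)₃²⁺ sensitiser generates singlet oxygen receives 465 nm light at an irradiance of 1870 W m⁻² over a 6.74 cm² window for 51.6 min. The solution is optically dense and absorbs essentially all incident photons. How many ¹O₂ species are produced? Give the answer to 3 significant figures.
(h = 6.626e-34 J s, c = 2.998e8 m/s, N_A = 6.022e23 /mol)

Photon energy at 465 nm: hc/λ = (6.626e-34)(2.998e8)/(465e-9) = 4.272e-19 J.
Energy delivered: (1870 W m⁻²)(6.74e-4 m²)(3096 s) = 3902 J.
Photons incident: 3902 / 4.272e-19 = 9.134e21, i.e. 9.134e21/6.022e23 = 0.01517 mol.
Product: Φ × n_abs = 0.85 × 0.01517 = 0.01289 mol.
As a count: 0.01289 × 6.022e23 = 7.76e21.

7.76e21 species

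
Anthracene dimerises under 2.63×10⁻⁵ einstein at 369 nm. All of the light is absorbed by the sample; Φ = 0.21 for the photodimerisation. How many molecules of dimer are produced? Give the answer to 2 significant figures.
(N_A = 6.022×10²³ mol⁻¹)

Product: Φ × n_abs = 0.21 × 2.63×10⁻⁵ = 5.523×10⁻⁶ mol.
As a count: 5.523×10⁻⁶ × 6.022×10²³ = 3.3×10¹⁸.

3.3×10¹⁸ molecules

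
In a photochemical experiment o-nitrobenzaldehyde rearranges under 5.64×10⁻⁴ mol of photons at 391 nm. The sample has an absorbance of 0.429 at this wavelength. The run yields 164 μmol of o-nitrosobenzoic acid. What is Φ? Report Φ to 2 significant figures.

Product: 164 μmol = 1.64×10⁻⁴ mol.
Fraction absorbed: 1 − 10^(−0.429) = 0.6276.
Photons absorbed: 0.6276 × 5.64×10⁻⁴ = 3.540×10⁻⁴ mol.
Φ = 1.64×10⁻⁴ mol / 3.540×10⁻⁴ mol photons = 0.46.

Φ = 0.46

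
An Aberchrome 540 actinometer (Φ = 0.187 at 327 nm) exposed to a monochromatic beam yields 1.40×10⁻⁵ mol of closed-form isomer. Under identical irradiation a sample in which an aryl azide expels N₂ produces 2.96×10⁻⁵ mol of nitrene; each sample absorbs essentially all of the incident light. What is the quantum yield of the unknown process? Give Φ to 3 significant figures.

Φ = 0.395

Photons absorbed by the actinometer: 1.40×10⁻⁵ / 0.187 = 7.487×10⁻⁵ mol.
Φ(unknown) = 2.96×10⁻⁵ / 7.487×10⁻⁵ = 0.395.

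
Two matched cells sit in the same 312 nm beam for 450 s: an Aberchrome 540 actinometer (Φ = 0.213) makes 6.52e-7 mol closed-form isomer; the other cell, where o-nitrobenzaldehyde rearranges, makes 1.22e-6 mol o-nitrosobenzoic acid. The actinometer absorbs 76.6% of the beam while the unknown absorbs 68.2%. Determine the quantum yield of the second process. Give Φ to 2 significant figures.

Photons absorbed by the actinometer: 6.52e-7 / 0.213 = 3.061e-6 mol.
Incident flux: 3.061e-6 / 0.766 = 3.996e-6 einstein.
Absorbed by unknown: 0.682 × 3.996e-6 = 2.725e-6 mol.
Φ(unknown) = 1.22e-6 / 2.725e-6 = 0.45.

Φ = 0.45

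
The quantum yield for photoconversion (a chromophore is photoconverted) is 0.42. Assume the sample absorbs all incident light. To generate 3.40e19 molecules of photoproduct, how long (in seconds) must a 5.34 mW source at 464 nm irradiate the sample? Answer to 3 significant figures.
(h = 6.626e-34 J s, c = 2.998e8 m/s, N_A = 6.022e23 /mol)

Product: 3.40e19 / 6.022e23 = 5.646e-5 mol.
Photons that must be absorbed: 5.646e-5 / 0.42 = 1.344e-4 mol.
Photon energy: hc/λ = 4.281e-19 J; per mole, 2.578e5 J mol⁻¹.
Energy required: 1.344e-4 × 2.578e5 = 34.65 J.
Time: 34.65 J / 0.00534 W = 6490 s.

t ≈ 6490 s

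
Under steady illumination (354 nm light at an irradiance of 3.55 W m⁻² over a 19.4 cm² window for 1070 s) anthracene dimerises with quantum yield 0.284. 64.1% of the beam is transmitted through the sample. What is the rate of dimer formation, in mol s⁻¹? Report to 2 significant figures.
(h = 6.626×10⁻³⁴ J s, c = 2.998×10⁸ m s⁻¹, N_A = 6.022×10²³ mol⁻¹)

2.1×10⁻⁹ mol s⁻¹

Photon energy at 354 nm: hc/λ = (6.626×10⁻³⁴)(2.998×10⁸)/(354×10⁻⁹) = 5.612×10⁻¹⁹ J.
Energy delivered: (3.55 W m⁻²)(19.4×10⁻⁴ m²)(1070 s) = 7.369 J.
Photons incident: 7.369 / 5.612×10⁻¹⁹ = 1.313×10¹⁹, i.e. 1.313×10¹⁹/6.022×10²³ = 2.180×10⁻⁵ mol.
Fraction absorbed: 1 − 64.1/100 = 0.3590.
Photons absorbed: 0.3590 × 2.180×10⁻⁵ = 7.826×10⁻⁶ mol.
Product formed: 0.284 × 7.826×10⁻⁶ = 2.223×10⁻⁶ mol.
Rate: 2.223×10⁻⁶ / 1070 s = 2.1×10⁻⁹ mol s⁻¹.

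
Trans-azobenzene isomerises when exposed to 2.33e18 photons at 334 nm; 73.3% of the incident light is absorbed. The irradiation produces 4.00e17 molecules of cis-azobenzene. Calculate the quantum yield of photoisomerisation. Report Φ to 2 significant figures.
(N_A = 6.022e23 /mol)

Φ = 0.23

Product: 4.00e17 / 6.022e23 = 6.642e-7 mol.
Moles of photons: 2.33e18 / 6.022e23 = 3.869e-6 mol.
Photons absorbed: 0.733 × 3.869e-6 = 2.836e-6 mol.
Φ = 6.642e-7 mol / 2.836e-6 mol photons = 0.23.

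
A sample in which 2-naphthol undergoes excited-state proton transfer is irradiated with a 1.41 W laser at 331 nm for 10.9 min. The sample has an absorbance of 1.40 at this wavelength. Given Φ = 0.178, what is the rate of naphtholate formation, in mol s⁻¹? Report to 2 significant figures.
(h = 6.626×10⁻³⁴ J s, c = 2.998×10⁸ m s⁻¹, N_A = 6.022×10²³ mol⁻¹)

6.7×10⁻⁷ mol s⁻¹

Photon energy at 331 nm: hc/λ = (6.626×10⁻³⁴)(2.998×10⁸)/(331×10⁻⁹) = 6.001×10⁻¹⁹ J.
Energy delivered: (1.41 W)(654 s) = 922.1 J.
Photons incident: 922.1 / 6.001×10⁻¹⁹ = 1.537×10²¹, i.e. 1.537×10²¹/6.022×10²³ = 0.002552 mol.
Fraction absorbed: 1 − 10^(−1.40) = 0.9602.
Photons absorbed: 0.9602 × 0.002552 = 0.002450 mol.
Product formed: 0.178 × 0.002450 = 4.361×10⁻⁴ mol.
Rate: 4.361×10⁻⁴ / 654 s = 6.7×10⁻⁷ mol s⁻¹.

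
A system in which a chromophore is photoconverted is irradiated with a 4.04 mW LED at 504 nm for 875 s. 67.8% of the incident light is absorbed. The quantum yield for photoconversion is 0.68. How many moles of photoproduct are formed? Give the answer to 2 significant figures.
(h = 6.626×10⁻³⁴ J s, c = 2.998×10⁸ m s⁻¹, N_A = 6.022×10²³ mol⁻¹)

Photon energy at 504 nm: hc/λ = (6.626×10⁻³⁴)(2.998×10⁸)/(504×10⁻⁹) = 3.941×10⁻¹⁹ J.
Energy delivered: (4.04 mW)(875 s) = 3.535 J.
Photons incident: 3.535 / 3.941×10⁻¹⁹ = 8.970×10¹⁸, i.e. 8.970×10¹⁸/6.022×10²³ = 1.490×10⁻⁵ mol.
Photons absorbed: 0.678 × 1.490×10⁻⁵ = 1.010×10⁻⁵ mol.
Product: Φ × n_abs = 0.68 × 1.010×10⁻⁵ = 6.868×10⁻⁶ mol.

6.9×10⁻⁶ mol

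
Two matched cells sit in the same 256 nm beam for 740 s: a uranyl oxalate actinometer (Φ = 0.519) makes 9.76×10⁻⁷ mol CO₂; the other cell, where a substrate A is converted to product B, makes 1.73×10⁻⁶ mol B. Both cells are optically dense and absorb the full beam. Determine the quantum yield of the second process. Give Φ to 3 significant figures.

Photons absorbed by the actinometer: 9.76×10⁻⁷ / 0.519 = 1.881×10⁻⁶ mol.
Φ(unknown) = 1.73×10⁻⁶ / 1.881×10⁻⁶ = 0.920.

Φ = 0.920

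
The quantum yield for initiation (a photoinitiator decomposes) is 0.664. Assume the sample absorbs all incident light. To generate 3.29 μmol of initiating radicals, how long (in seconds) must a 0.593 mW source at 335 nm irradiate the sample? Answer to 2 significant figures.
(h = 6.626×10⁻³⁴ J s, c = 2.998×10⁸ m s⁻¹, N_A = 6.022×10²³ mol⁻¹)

Product: 3.29 μmol = 3.29×10⁻⁶ mol.
Photons that must be absorbed: 3.29×10⁻⁶ / 0.664 = 4.955×10⁻⁶ mol.
Photon energy: hc/λ = 5.930×10⁻¹⁹ J; per mole, 3.571×10⁵ J mol⁻¹.
Energy required: 4.955×10⁻⁶ × 3.571×10⁵ = 1.769 J.
Time: 1.769 J / 0.000593 W = 3000 s.

t ≈ 3000 s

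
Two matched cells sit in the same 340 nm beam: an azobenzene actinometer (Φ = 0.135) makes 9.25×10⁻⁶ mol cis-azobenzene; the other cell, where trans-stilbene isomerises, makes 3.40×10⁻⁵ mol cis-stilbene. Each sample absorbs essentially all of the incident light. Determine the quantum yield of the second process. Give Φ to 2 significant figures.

Photons absorbed by the actinometer: 9.25×10⁻⁶ / 0.135 = 6.852×10⁻⁵ mol.
Φ(unknown) = 3.40×10⁻⁵ / 6.852×10⁻⁵ = 0.50.

Φ = 0.50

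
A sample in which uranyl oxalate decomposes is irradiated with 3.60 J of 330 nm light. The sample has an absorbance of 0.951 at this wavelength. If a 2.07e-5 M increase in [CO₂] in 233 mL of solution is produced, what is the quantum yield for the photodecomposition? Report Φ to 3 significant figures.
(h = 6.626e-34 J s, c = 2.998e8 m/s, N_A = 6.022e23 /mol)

Product: (2.07e-5 M)(0.233 L) = 4.823e-6 mol.
Photon energy at 330 nm: hc/λ = (6.626e-34)(2.998e8)/(330e-9) = 6.020e-19 J.
Photons incident: 3.60 / 6.020e-19 = 5.980e18, i.e. 5.980e18/6.022e23 = 9.930e-6 mol.
Fraction absorbed: 1 − 10^(−0.951) = 0.8881.
Photons absorbed: 0.8881 × 9.930e-6 = 8.819e-6 mol.
Φ = 4.823e-6 mol / 8.819e-6 mol photons = 0.547.

Φ = 0.547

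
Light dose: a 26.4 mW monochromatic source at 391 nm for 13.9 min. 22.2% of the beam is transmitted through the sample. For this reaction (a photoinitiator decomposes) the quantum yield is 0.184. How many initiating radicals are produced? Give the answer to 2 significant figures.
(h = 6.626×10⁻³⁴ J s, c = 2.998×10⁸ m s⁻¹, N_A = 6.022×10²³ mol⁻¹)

6.2×10¹⁸ initiating radicals

Photon energy at 391 nm: hc/λ = (6.626×10⁻³⁴)(2.998×10⁸)/(391×10⁻⁹) = 5.080×10⁻¹⁹ J.
Energy delivered: (26.4 mW)(834 s) = 22.02 J.
Photons incident: 22.02 / 5.080×10⁻¹⁹ = 4.335×10¹⁹, i.e. 4.335×10¹⁹/6.022×10²³ = 7.199×10⁻⁵ mol.
Fraction absorbed: 1 − 22.2/100 = 0.7780.
Photons absorbed: 0.7780 × 7.199×10⁻⁵ = 5.601×10⁻⁵ mol.
Product: Φ × n_abs = 0.184 × 5.601×10⁻⁵ = 1.031×10⁻⁵ mol.
As a count: 1.031×10⁻⁵ × 6.022×10²³ = 6.2×10¹⁸.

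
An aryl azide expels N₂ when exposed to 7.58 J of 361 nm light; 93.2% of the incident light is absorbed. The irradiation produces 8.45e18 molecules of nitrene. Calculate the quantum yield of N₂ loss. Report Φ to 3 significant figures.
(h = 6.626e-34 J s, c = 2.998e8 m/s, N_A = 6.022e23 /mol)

Φ = 0.658

Product: 8.45e18 / 6.022e23 = 1.403e-5 mol.
Photon energy at 361 nm: hc/λ = (6.626e-34)(2.998e8)/(361e-9) = 5.503e-19 J.
Photons incident: 7.58 / 5.503e-19 = 1.377e19, i.e. 1.377e19/6.022e23 = 2.287e-5 mol.
Photons absorbed: 0.932 × 2.287e-5 = 2.131e-5 mol.
Φ = 1.403e-5 mol / 2.131e-5 mol photons = 0.658.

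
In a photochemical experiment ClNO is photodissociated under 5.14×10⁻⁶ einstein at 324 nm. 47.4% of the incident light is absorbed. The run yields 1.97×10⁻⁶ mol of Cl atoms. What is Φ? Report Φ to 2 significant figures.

Photons absorbed: 0.474 × 5.14×10⁻⁶ = 2.436×10⁻⁶ mol.
Φ = 1.97×10⁻⁶ mol / 2.436×10⁻⁶ mol photons = 0.81.

Φ = 0.81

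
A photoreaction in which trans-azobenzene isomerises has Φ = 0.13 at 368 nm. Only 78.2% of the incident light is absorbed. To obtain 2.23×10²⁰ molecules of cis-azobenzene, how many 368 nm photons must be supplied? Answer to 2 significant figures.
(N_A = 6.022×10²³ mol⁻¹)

2.2×10²¹ photons

Product: 2.23×10²⁰ / 6.022×10²³ = 3.703×10⁻⁴ mol.
Photons that must be absorbed: 3.703×10⁻⁴ / 0.13 = 0.002848 mol.
Incident photons needed: 0.002848 / 0.782 = 0.003642 mol.
Photon count: 0.003642 × 6.022×10²³ = 2.2×10²¹.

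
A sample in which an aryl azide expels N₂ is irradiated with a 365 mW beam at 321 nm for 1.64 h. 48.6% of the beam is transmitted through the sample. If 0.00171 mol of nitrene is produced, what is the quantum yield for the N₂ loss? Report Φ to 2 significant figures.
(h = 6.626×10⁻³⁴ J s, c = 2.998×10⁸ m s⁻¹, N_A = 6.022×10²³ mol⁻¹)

Photon energy at 321 nm: hc/λ = (6.626×10⁻³⁴)(2.998×10⁸)/(321×10⁻⁹) = 6.188×10⁻¹⁹ J.
Energy delivered: (365 mW)(5904 s) = 2155 J.
Photons incident: 2155 / 6.188×10⁻¹⁹ = 3.483×10²¹, i.e. 3.483×10²¹/6.022×10²³ = 0.005784 mol.
Fraction absorbed: 1 − 48.6/100 = 0.5140.
Photons absorbed: 0.5140 × 0.005784 = 0.002973 mol.
Φ = 0.00171 mol / 0.002973 mol photons = 0.58.

Φ = 0.58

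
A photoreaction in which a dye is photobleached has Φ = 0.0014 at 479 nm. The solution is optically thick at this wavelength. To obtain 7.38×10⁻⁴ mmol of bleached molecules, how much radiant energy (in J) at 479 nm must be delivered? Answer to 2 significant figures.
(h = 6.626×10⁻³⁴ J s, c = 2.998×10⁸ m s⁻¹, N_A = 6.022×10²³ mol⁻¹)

Product: 7.38×10⁻⁴ mmol = 7.38×10⁻⁷ mol.
Photons that must be absorbed: 7.38×10⁻⁷ / 0.0014 = 5.271×10⁻⁴ mol.
Photon energy: hc/λ = 4.147×10⁻¹⁹ J; per mole, 2.497×10⁵ J mol⁻¹.
Energy required: 5.271×10⁻⁴ × 2.497×10⁵ = 130 J.

130 J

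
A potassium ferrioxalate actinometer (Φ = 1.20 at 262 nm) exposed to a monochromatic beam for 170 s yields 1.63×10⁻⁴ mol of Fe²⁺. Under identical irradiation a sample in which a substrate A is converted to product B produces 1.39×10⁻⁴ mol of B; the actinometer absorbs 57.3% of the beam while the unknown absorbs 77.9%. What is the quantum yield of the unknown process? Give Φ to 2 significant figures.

Photons absorbed by the actinometer: 1.63×10⁻⁴ / 1.20 = 1.358×10⁻⁴ mol.
Incident flux: 1.358×10⁻⁴ / 0.573 = 2.370×10⁻⁴ einstein.
Absorbed by unknown: 0.779 × 2.370×10⁻⁴ = 1.846×10⁻⁴ mol.
Φ(unknown) = 1.39×10⁻⁴ / 1.846×10⁻⁴ = 0.75.

Φ = 0.75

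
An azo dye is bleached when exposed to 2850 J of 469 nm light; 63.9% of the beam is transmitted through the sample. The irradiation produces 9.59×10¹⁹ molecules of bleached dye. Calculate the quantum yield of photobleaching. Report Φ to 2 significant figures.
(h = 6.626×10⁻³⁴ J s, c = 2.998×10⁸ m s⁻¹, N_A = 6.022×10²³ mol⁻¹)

Product: 9.59×10¹⁹ / 6.022×10²³ = 1.592×10⁻⁴ mol.
Photon energy at 469 nm: hc/λ = (6.626×10⁻³⁴)(2.998×10⁸)/(469×10⁻⁹) = 4.236×10⁻¹⁹ J.
Photons incident: 2850 / 4.236×10⁻¹⁹ = 6.728×10²¹, i.e. 6.728×10²¹/6.022×10²³ = 0.01117 mol.
Fraction absorbed: 1 − 63.9/100 = 0.3610.
Photons absorbed: 0.3610 × 0.01117 = 0.004032 mol.
Φ = 1.592×10⁻⁴ mol / 0.004032 mol photons = 0.039.

Φ = 0.039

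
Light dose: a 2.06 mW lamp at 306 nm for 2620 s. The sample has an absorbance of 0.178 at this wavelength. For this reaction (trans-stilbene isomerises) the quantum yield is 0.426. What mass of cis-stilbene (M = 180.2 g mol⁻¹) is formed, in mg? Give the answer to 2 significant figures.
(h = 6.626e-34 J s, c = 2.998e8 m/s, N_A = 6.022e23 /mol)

0.36 mg

Photon energy at 306 nm: hc/λ = (6.626e-34)(2.998e8)/(306e-9) = 6.492e-19 J.
Energy delivered: (2.06 mW)(2620 s) = 5.397 J.
Photons incident: 5.397 / 6.492e-19 = 8.313e18, i.e. 8.313e18/6.022e23 = 1.380e-5 mol.
Fraction absorbed: 1 − 10^(−0.178) = 0.3363.
Photons absorbed: 0.3363 × 1.380e-5 = 4.641e-6 mol.
Product: Φ × n_abs = 0.426 × 4.641e-6 = 1.977e-6 mol.
Mass: 1.977e-6 × 180.2 = 3.563e-4 g = 0.36 mg.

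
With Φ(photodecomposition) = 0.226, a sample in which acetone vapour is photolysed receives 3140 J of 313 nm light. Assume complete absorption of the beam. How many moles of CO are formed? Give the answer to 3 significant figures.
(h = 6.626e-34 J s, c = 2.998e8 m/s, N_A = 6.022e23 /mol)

Photon energy at 313 nm: hc/λ = (6.626e-34)(2.998e8)/(313e-9) = 6.347e-19 J.
Photons incident: 3140 / 6.347e-19 = 4.947e21, i.e. 4.947e21/6.022e23 = 0.008215 mol.
Product: Φ × n_abs = 0.226 × 0.008215 = 0.001857 mol.

0.00186 mol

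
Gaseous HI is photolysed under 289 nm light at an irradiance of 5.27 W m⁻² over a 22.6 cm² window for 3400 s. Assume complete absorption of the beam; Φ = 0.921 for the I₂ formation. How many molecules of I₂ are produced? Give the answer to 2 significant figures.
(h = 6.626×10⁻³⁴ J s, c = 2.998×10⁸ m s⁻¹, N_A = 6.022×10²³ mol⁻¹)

5.4×10¹⁹ molecules

Photon energy at 289 nm: hc/λ = (6.626×10⁻³⁴)(2.998×10⁸)/(289×10⁻⁹) = 6.874×10⁻¹⁹ J.
Energy delivered: (5.27 W m⁻²)(22.6×10⁻⁴ m²)(3400 s) = 40.49 J.
Photons incident: 40.49 / 6.874×10⁻¹⁹ = 5.890×10¹⁹, i.e. 5.890×10¹⁹/6.022×10²³ = 9.781×10⁻⁵ mol.
Product: Φ × n_abs = 0.921 × 9.781×10⁻⁵ = 9.008×10⁻⁵ mol.
As a count: 9.008×10⁻⁵ × 6.022×10²³ = 5.4×10¹⁹.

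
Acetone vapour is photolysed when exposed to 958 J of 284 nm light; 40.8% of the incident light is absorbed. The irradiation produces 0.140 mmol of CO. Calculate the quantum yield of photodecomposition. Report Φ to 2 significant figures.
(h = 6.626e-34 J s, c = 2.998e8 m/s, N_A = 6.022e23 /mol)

Φ = 0.15

Product: 0.140 mmol = 1.40e-4 mol.
Photon energy at 284 nm: hc/λ = (6.626e-34)(2.998e8)/(284e-9) = 6.995e-19 J.
Photons incident: 958 / 6.995e-19 = 1.370e21, i.e. 1.370e21/6.022e23 = 0.002275 mol.
Photons absorbed: 0.408 × 0.002275 = 9.282e-4 mol.
Φ = 1.40e-4 mol / 9.282e-4 mol photons = 0.15.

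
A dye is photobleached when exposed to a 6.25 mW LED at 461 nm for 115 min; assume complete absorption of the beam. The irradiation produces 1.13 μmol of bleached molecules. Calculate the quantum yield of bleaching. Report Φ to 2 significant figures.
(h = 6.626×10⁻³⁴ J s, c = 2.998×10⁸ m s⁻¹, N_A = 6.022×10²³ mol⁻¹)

Product: 1.13 μmol = 1.13×10⁻⁶ mol.
Photon energy at 461 nm: hc/λ = (6.626×10⁻³⁴)(2.998×10⁸)/(461×10⁻⁹) = 4.309×10⁻¹⁹ J.
Energy delivered: (6.25 mW)(6900 s) = 43.13 J.
Photons incident: 43.13 / 4.309×10⁻¹⁹ = 1.001×10²⁰, i.e. 1.001×10²⁰/6.022×10²³ = 1.662×10⁻⁴ mol.
Φ = 1.13×10⁻⁶ mol / 1.662×10⁻⁴ mol photons = 0.0068.

Φ = 0.0068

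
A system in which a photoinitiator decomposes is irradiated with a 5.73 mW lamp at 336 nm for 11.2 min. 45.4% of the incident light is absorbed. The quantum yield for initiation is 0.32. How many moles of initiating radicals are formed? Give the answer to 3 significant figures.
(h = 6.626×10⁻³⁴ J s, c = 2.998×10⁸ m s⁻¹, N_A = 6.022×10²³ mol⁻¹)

Photon energy at 336 nm: hc/λ = (6.626×10⁻³⁴)(2.998×10⁸)/(336×10⁻⁹) = 5.912×10⁻¹⁹ J.
Energy delivered: (5.73 mW)(672 s) = 3.851 J.
Photons incident: 3.851 / 5.912×10⁻¹⁹ = 6.514×10¹⁸, i.e. 6.514×10¹⁸/6.022×10²³ = 1.082×10⁻⁵ mol.
Photons absorbed: 0.454 × 1.082×10⁻⁵ = 4.912×10⁻⁶ mol.
Product: Φ × n_abs = 0.32 × 4.912×10⁻⁶ = 1.572×10⁻⁶ mol.

1.57×10⁻⁶ mol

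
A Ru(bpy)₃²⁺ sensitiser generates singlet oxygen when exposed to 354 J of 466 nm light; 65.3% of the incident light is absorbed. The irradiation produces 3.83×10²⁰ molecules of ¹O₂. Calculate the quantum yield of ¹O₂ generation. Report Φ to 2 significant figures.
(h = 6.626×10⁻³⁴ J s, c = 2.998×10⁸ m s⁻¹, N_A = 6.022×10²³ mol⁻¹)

Φ = 0.71

Product: 3.83×10²⁰ / 6.022×10²³ = 6.360×10⁻⁴ mol.
Photon energy at 466 nm: hc/λ = (6.626×10⁻³⁴)(2.998×10⁸)/(466×10⁻⁹) = 4.263×10⁻¹⁹ J.
Photons incident: 354 / 4.263×10⁻¹⁹ = 8.304×10²⁰, i.e. 8.304×10²⁰/6.022×10²³ = 0.001379 mol.
Photons absorbed: 0.653 × 0.001379 = 9.005×10⁻⁴ mol.
Φ = 6.360×10⁻⁴ mol / 9.005×10⁻⁴ mol photons = 0.71.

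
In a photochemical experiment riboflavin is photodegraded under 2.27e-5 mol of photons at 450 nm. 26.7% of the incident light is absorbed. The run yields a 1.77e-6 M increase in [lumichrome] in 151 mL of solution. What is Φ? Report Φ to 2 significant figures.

Product: (1.77e-6 M)(0.151 L) = 2.673e-7 mol.
Photons absorbed: 0.267 × 2.27e-5 = 6.061e-6 mol.
Φ = 2.673e-7 mol / 6.061e-6 mol photons = 0.044.

Φ = 0.044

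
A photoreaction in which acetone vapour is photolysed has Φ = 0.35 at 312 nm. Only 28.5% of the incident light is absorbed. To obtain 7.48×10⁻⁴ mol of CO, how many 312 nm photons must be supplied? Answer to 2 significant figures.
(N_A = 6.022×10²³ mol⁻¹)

Photons that must be absorbed: 7.48×10⁻⁴ / 0.35 = 0.002137 mol.
Incident photons needed: 0.002137 / 0.285 = 0.007498 mol.
Photon count: 0.007498 × 6.022×10²³ = 4.5×10²¹.

4.5×10²¹ photons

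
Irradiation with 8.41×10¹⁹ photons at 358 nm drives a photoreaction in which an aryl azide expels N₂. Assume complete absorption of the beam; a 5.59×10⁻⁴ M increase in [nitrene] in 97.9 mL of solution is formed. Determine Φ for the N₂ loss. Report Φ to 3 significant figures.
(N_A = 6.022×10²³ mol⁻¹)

Product: (5.59×10⁻⁴ M)(0.0979 L) = 5.473×10⁻⁵ mol.
Moles of photons: 8.41×10¹⁹ / 6.022×10²³ = 1.397×10⁻⁴ mol.
Φ = 5.473×10⁻⁵ mol / 1.397×10⁻⁴ mol photons = 0.392.

Φ = 0.392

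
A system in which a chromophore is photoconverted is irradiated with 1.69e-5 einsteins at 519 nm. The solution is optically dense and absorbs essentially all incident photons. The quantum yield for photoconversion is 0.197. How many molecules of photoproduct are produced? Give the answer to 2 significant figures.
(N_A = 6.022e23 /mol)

Product: Φ × n_abs = 0.197 × 1.69e-5 = 3.329e-6 mol.
As a count: 3.329e-6 × 6.022e23 = 2.0e18.

2.0e18 molecules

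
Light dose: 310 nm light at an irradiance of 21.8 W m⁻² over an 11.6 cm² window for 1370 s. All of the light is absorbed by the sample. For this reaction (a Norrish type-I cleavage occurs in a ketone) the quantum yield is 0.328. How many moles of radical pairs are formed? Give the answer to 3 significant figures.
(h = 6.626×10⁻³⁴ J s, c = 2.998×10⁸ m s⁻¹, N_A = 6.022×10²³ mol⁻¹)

2.94×10⁻⁵ mol

Photon energy at 310 nm: hc/λ = (6.626×10⁻³⁴)(2.998×10⁸)/(310×10⁻⁹) = 6.408×10⁻¹⁹ J.
Energy delivered: (21.8 W m⁻²)(11.6×10⁻⁴ m²)(1370 s) = 34.64 J.
Photons incident: 34.64 / 6.408×10⁻¹⁹ = 5.406×10¹⁹, i.e. 5.406×10¹⁹/6.022×10²³ = 8.977×10⁻⁵ mol.
Product: Φ × n_abs = 0.328 × 8.977×10⁻⁵ = 2.944×10⁻⁵ mol.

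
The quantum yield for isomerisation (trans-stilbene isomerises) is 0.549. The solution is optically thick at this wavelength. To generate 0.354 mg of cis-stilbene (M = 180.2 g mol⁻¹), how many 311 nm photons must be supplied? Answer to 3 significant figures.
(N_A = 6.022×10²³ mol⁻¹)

Product: 0.354 mg / 180.2 g mol⁻¹ = 1.964×10⁻⁶ mol.
Photons that must be absorbed: 1.964×10⁻⁶ / 0.549 = 3.577×10⁻⁶ mol.
Photon count: 3.577×10⁻⁶ × 6.022×10²³ = 2.15×10¹⁸.

2.15×10¹⁸ photons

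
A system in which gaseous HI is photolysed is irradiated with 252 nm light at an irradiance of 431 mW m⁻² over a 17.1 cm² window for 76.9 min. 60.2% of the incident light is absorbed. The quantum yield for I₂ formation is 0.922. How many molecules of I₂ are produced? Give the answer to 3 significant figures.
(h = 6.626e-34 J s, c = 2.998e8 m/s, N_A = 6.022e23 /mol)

Photon energy at 252 nm: hc/λ = (6.626e-34)(2.998e8)/(252e-9) = 7.883e-19 J.
Energy delivered: (431 mW m⁻²)(17.1e-4 m²)(4614 s) = 3.401 J.
Photons incident: 3.401 / 7.883e-19 = 4.314e18, i.e. 4.314e18/6.022e23 = 7.164e-6 mol.
Photons absorbed: 0.602 × 7.164e-6 = 4.313e-6 mol.
Product: Φ × n_abs = 0.922 × 4.313e-6 = 3.977e-6 mol.
As a count: 3.977e-6 × 6.022e23 = 2.39e18.

2.39e18 molecules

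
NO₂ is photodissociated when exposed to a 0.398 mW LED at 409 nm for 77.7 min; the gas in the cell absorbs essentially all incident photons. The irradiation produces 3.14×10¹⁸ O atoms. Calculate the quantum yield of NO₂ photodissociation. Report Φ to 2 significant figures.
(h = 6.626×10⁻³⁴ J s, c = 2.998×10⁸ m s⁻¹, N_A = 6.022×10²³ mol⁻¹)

Φ = 0.82

Product: 3.14×10¹⁸ / 6.022×10²³ = 5.214×10⁻⁶ mol.
Photon energy at 409 nm: hc/λ = (6.626×10⁻³⁴)(2.998×10⁸)/(409×10⁻⁹) = 4.857×10⁻¹⁹ J.
Energy delivered: (0.398 mW)(4662 s) = 1.855 J.
Photons incident: 1.855 / 4.857×10⁻¹⁹ = 3.819×10¹⁸, i.e. 3.819×10¹⁸/6.022×10²³ = 6.342×10⁻⁶ mol.
Φ = 5.214×10⁻⁶ mol / 6.342×10⁻⁶ mol photons = 0.82.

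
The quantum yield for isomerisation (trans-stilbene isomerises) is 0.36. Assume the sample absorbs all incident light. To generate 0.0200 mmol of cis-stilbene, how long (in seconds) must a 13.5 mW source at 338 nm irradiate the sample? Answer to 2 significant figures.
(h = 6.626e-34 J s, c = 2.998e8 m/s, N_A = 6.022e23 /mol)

t ≈ 1500 s

Product: 0.0200 mmol = 2.00e-5 mol.
Photons that must be absorbed: 2.00e-5 / 0.36 = 5.556e-5 mol.
Photon energy: hc/λ = 5.877e-19 J; per mole, 3.539e5 J mol⁻¹.
Energy required: 5.556e-5 × 3.539e5 = 19.66 J.
Time: 19.66 J / 0.0135 W = 1500 s.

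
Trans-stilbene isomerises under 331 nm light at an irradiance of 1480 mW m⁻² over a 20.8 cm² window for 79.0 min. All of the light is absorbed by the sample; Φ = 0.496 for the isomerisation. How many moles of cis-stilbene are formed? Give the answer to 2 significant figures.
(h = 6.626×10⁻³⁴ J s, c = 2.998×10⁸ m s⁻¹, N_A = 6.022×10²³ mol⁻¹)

Photon energy at 331 nm: hc/λ = (6.626×10⁻³⁴)(2.998×10⁸)/(331×10⁻⁹) = 6.001×10⁻¹⁹ J.
Energy delivered: (1480 mW m⁻²)(20.8×10⁻⁴ m²)(4740 s) = 14.59 J.
Photons incident: 14.59 / 6.001×10⁻¹⁹ = 2.431×10¹⁹, i.e. 2.431×10¹⁹/6.022×10²³ = 4.037×10⁻⁵ mol.
Product: Φ × n_abs = 0.496 × 4.037×10⁻⁵ = 2.002×10⁻⁵ mol.

2.0×10⁻⁵ mol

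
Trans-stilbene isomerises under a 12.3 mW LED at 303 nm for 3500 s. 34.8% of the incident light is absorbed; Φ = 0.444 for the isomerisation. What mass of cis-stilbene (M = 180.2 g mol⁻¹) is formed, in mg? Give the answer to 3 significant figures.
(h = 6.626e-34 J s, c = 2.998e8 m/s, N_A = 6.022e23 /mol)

3.04 mg

Photon energy at 303 nm: hc/λ = (6.626e-34)(2.998e8)/(303e-9) = 6.556e-19 J.
Energy delivered: (12.3 mW)(3500 s) = 43.05 J.
Photons incident: 43.05 / 6.556e-19 = 6.567e19, i.e. 6.567e19/6.022e23 = 1.091e-4 mol.
Photons absorbed: 0.348 × 1.091e-4 = 3.797e-5 mol.
Product: Φ × n_abs = 0.444 × 3.797e-5 = 1.686e-5 mol.
Mass: 1.686e-5 × 180.2 = 0.003038 g = 3.04 mg.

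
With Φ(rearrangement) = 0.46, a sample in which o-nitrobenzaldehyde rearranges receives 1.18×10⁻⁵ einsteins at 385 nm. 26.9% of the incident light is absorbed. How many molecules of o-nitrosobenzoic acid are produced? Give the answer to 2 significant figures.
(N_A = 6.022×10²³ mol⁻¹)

8.8×10¹⁷ molecules

Photons absorbed: 0.269 × 1.18×10⁻⁵ = 3.174×10⁻⁶ mol.
Product: Φ × n_abs = 0.46 × 3.174×10⁻⁶ = 1.460×10⁻⁶ mol.
As a count: 1.460×10⁻⁶ × 6.022×10²³ = 8.8×10¹⁷.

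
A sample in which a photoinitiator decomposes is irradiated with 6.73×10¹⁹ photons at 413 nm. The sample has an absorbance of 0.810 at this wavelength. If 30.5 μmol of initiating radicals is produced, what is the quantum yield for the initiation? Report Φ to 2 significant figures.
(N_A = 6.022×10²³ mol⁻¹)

Product: 30.5 μmol = 3.05×10⁻⁵ mol.
Moles of photons: 6.73×10¹⁹ / 6.022×10²³ = 1.118×10⁻⁴ mol.
Fraction absorbed: 1 − 10^(−0.810) = 0.8451.
Photons absorbed: 0.8451 × 1.118×10⁻⁴ = 9.448×10⁻⁵ mol.
Φ = 3.05×10⁻⁵ mol / 9.448×10⁻⁵ mol photons = 0.32.

Φ = 0.32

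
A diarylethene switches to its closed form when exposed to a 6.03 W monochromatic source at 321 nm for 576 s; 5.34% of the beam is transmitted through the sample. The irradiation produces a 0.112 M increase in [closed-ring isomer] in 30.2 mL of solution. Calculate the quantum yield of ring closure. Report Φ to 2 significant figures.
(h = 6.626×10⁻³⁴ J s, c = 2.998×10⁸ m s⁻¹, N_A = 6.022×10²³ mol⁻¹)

Product: (0.112 M)(0.0302 L) = 0.003382 mol.
Photon energy at 321 nm: hc/λ = (6.626×10⁻³⁴)(2.998×10⁸)/(321×10⁻⁹) = 6.188×10⁻¹⁹ J.
Energy delivered: (6.03 W)(576 s) = 3473 J.
Photons incident: 3473 / 6.188×10⁻¹⁹ = 5.612×10²¹, i.e. 5.612×10²¹/6.022×10²³ = 0.009319 mol.
Fraction absorbed: 1 − 5.34/100 = 0.9466.
Photons absorbed: 0.9466 × 0.009319 = 0.008821 mol.
Φ = 0.003382 mol / 0.008821 mol photons = 0.38.

Φ = 0.38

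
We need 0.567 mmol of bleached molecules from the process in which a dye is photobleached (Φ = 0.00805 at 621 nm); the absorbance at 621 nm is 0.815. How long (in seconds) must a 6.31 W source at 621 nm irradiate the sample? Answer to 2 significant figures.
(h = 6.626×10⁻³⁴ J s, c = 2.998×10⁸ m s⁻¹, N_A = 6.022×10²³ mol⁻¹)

t ≈ 2500 s

Product: 0.567 mmol = 5.67×10⁻⁴ mol.
Photons that must be absorbed: 5.67×10⁻⁴ / 0.00805 = 0.07043 mol.
Fraction absorbed: 1 − 10^(−0.815) = 0.8469.
Incident photons needed: 0.07043 / 0.8469 = 0.08316 mol.
Photon energy: hc/λ = 3.199×10⁻¹⁹ J; per mole, 1.926×10⁵ J mol⁻¹.
Energy required: 0.08316 × 1.926×10⁵ = 1.602×10⁴ J.
Time: 1.602×10⁴ J / 6.31 W = 2500 s.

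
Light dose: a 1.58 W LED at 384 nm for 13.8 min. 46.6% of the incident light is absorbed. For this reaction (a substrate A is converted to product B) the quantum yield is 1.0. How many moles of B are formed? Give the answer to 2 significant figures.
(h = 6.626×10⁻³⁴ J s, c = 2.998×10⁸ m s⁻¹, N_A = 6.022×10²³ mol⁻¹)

Photon energy at 384 nm: hc/λ = (6.626×10⁻³⁴)(2.998×10⁸)/(384×10⁻⁹) = 5.173×10⁻¹⁹ J.
Energy delivered: (1.58 W)(828 s) = 1308 J.
Photons incident: 1308 / 5.173×10⁻¹⁹ = 2.529×10²¹, i.e. 2.529×10²¹/6.022×10²³ = 0.004200 mol.
Photons absorbed: 0.466 × 0.004200 = 0.001957 mol.
Product: Φ × n_abs = 1.0 × 0.001957 = 0.001957 mol.

0.0020 mol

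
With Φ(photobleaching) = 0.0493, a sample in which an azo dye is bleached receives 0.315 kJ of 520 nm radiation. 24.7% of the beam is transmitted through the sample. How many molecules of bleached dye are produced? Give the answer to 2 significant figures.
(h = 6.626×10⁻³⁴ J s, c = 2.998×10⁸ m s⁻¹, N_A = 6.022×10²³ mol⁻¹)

Photon energy at 520 nm: hc/λ = (6.626×10⁻³⁴)(2.998×10⁸)/(520×10⁻⁹) = 3.820×10⁻¹⁹ J.
Incident energy: 0.315 kJ = 315 J.
Photons incident: 315 / 3.820×10⁻¹⁹ = 8.246×10²⁰, i.e. 8.246×10²⁰/6.022×10²³ = 0.001369 mol.
Fraction absorbed: 1 − 24.7/100 = 0.7530.
Photons absorbed: 0.7530 × 0.001369 = 0.001031 mol.
Product: Φ × n_abs = 0.0493 × 0.001031 = 5.083×10⁻⁵ mol.
As a count: 5.083×10⁻⁵ × 6.022×10²³ = 3.1×10¹⁹.

3.1×10¹⁹ molecules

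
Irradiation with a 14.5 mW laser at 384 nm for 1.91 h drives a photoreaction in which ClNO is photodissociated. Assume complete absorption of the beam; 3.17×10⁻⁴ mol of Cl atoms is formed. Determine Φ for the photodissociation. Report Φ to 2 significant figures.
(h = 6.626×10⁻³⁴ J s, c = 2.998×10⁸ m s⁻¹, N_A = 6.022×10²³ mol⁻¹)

Φ = 0.99

Photon energy at 384 nm: hc/λ = (6.626×10⁻³⁴)(2.998×10⁸)/(384×10⁻⁹) = 5.173×10⁻¹⁹ J.
Energy delivered: (14.5 mW)(6876 s) = 99.70 J.
Photons incident: 99.70 / 5.173×10⁻¹⁹ = 1.927×10²⁰, i.e. 1.927×10²⁰/6.022×10²³ = 3.200×10⁻⁴ mol.
Φ = 3.17×10⁻⁴ mol / 3.200×10⁻⁴ mol photons = 0.99.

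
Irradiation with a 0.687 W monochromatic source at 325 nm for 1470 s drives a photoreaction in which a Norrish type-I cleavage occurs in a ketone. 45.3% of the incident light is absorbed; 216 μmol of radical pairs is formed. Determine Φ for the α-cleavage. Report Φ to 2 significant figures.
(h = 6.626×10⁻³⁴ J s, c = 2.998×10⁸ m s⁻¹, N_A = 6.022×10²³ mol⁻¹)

Φ = 0.17

Product: 216 μmol = 2.16×10⁻⁴ mol.
Photon energy at 325 nm: hc/λ = (6.626×10⁻³⁴)(2.998×10⁸)/(325×10⁻⁹) = 6.112×10⁻¹⁹ J.
Energy delivered: (0.687 W)(1470 s) = 1010 J.
Photons incident: 1010 / 6.112×10⁻¹⁹ = 1.652×10²¹, i.e. 1.652×10²¹/6.022×10²³ = 0.002743 mol.
Photons absorbed: 0.453 × 0.002743 = 0.001243 mol.
Φ = 2.16×10⁻⁴ mol / 0.001243 mol photons = 0.17.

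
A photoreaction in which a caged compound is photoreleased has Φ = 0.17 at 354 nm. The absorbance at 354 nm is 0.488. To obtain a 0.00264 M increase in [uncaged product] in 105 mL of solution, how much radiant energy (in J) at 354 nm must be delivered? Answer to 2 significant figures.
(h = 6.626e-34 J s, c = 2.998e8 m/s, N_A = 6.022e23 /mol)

Product: (0.00264 M)(0.105 L) = 2.772e-4 mol.
Photons that must be absorbed: 2.772e-4 / 0.17 = 0.001631 mol.
Fraction absorbed: 1 − 10^(−0.488) = 0.6749.
Incident photons needed: 0.001631 / 0.6749 = 0.002417 mol.
Photon energy: hc/λ = 5.612e-19 J; per mole, 3.380e5 J mol⁻¹.
Energy required: 0.002417 × 3.380e5 = 820 J.

820 J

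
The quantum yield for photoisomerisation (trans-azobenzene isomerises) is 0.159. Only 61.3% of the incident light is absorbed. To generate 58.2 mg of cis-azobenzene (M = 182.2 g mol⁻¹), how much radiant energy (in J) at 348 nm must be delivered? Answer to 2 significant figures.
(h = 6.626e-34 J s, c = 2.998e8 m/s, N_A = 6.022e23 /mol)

Product: 58.2 mg / 182.2 g mol⁻¹ = 3.194e-4 mol.
Photons that must be absorbed: 3.194e-4 / 0.159 = 0.002009 mol.
Incident photons needed: 0.002009 / 0.613 = 0.003277 mol.
Photon energy: hc/λ = 5.708e-19 J; per mole, 3.437e5 J mol⁻¹.
Energy required: 0.003277 × 3.437e5 = 1100 J.

1100 J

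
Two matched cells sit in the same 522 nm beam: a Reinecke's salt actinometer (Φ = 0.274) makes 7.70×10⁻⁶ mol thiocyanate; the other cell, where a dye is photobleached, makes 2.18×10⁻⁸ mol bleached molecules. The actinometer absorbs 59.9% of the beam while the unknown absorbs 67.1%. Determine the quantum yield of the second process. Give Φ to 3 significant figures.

Φ = 6.93×10⁻⁴

Photons absorbed by the actinometer: 7.70×10⁻⁶ / 0.274 = 2.810×10⁻⁵ mol.
Incident flux: 2.810×10⁻⁵ / 0.599 = 4.691×10⁻⁵ einstein.
Absorbed by unknown: 0.671 × 4.691×10⁻⁵ = 3.148×10⁻⁵ mol.
Φ(unknown) = 2.18×10⁻⁸ / 3.148×10⁻⁵ = 6.93×10⁻⁴.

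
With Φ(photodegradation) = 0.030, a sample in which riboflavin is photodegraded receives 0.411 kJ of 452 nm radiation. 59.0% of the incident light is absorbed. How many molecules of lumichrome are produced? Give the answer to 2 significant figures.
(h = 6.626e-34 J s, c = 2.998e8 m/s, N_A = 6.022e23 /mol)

Photon energy at 452 nm: hc/λ = (6.626e-34)(2.998e8)/(452e-9) = 4.395e-19 J.
Incident energy: 0.411 kJ = 411 J.
Photons incident: 411 / 4.395e-19 = 9.352e20, i.e. 9.352e20/6.022e23 = 0.001553 mol.
Photons absorbed: 0.590 × 0.001553 = 9.163e-4 mol.
Product: Φ × n_abs = 0.030 × 9.163e-4 = 2.749e-5 mol.
As a count: 2.749e-5 × 6.022e23 = 1.7e19.

1.7e19 molecules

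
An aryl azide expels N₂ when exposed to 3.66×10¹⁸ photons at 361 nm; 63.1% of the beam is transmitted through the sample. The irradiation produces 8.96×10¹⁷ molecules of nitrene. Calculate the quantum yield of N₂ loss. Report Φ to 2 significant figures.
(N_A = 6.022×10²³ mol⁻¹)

Φ = 0.66

Product: 8.96×10¹⁷ / 6.022×10²³ = 1.488×10⁻⁶ mol.
Moles of photons: 3.66×10¹⁸ / 6.022×10²³ = 6.078×10⁻⁶ mol.
Fraction absorbed: 1 − 63.1/100 = 0.3690.
Photons absorbed: 0.3690 × 6.078×10⁻⁶ = 2.243×10⁻⁶ mol.
Φ = 1.488×10⁻⁶ mol / 2.243×10⁻⁶ mol photons = 0.66.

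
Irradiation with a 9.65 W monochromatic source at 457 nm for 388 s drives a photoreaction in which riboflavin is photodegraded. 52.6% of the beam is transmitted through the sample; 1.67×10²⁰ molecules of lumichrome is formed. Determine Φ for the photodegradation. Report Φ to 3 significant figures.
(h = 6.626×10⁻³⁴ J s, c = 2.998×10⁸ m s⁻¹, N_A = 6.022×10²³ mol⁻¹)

Φ = 0.0409

Product: 1.67×10²⁰ / 6.022×10²³ = 2.773×10⁻⁴ mol.
Photon energy at 457 nm: hc/λ = (6.626×10⁻³⁴)(2.998×10⁸)/(457×10⁻⁹) = 4.347×10⁻¹⁹ J.
Energy delivered: (9.65 W)(388 s) = 3744 J.
Photons incident: 3744 / 4.347×10⁻¹⁹ = 8.613×10²¹, i.e. 8.613×10²¹/6.022×10²³ = 0.01430 mol.
Fraction absorbed: 1 − 52.6/100 = 0.4740.
Photons absorbed: 0.4740 × 0.01430 = 0.006778 mol.
Φ = 2.773×10⁻⁴ mol / 0.006778 mol photons = 0.0409.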